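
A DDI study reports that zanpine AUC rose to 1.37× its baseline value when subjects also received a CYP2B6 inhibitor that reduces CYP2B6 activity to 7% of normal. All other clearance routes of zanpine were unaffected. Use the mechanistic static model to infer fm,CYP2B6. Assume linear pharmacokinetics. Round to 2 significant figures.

Call the CYP2B6 fraction fm. After the interaction, CL_new/CL_old = fm × 0.07 + (1 − fm).
AUC ratio = 1 / (new CL fraction), so new CL fraction = 1 / 1.37 = 0.7299.
fm × 0.07 + 1 − fm = 0.7299  ⇒  fm × (0.07 − 1) = −0.2701  ⇒  fm = 0.29.

0.29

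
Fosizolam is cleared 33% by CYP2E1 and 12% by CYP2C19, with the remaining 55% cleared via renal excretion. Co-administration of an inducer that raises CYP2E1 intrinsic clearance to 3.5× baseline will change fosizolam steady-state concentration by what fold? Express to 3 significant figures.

CYP2E1: 0.33 × 3.5 = 1.155
CYP2C19: 0.12 (unchanged)
Other: 0.55 (unchanged)
Relative clearance = 1.155 + 0.12 + 0.55 = 1.825.
Steady-state concentration is inversely proportional to clearance, so the fold-change is 1 / 1.825 = 0.548.

0.548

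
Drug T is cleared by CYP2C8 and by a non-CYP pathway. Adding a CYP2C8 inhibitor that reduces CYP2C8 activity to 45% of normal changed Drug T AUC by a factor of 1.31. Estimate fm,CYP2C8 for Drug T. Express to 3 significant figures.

0.430

CL'/CL = 1 / 1.31 = 0.7634
0.45·fm + (1 − fm) = 0.7634
fm = (0.7634 − 1) / (0.45 − 1) = 0.430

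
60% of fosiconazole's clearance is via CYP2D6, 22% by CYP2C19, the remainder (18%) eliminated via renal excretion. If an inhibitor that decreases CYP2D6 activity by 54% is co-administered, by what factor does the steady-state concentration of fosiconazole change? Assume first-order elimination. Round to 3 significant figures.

1.48

The CYP2D6 pathway (60% of clearance) is reduced to 0.46× activity: 0.6 × 0.46 = 0.276.
CYP2C19 (22%) and the residual 18% are unaffected.
CL_new/CL_old = 0.276 + 0.22 + 0.18 = 0.676.
Steady-state concentration ratio = CL_old/CL_new = 1 / 0.676 = 1.48.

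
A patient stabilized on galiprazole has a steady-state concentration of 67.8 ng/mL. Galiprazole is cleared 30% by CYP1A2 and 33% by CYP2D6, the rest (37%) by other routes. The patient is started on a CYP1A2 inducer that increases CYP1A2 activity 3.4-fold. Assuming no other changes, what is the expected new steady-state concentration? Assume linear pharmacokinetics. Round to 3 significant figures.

CYP1A2: 0.3 × 3.4 = 1.02
CYP2D6: 0.33 (unchanged)
Other: 0.37 (unchanged)
New clearance relative to baseline: 1.02 + 0.33 + 0.37 = 1.72.
Steady-state concentration ∝ 1/CL, so new value = 67.8 / 1.72 = 39.4 ng/mL.

39.4 ng/mL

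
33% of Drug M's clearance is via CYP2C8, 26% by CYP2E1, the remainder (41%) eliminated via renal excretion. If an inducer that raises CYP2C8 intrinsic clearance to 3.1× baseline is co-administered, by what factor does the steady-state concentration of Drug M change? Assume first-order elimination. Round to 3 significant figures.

The CYP2C8 pathway (33% of clearance) increases to 3.1× activity: 0.33 × 3.1 = 1.023.
CYP2E1 (26%) and the residual 41% are unaffected.
CL_new/CL_old = 1.023 + 0.26 + 0.41 = 1.693.
Steady-state concentration is inversely proportional to clearance, so the fold-change is 1 / 1.693 = 0.591.

0.591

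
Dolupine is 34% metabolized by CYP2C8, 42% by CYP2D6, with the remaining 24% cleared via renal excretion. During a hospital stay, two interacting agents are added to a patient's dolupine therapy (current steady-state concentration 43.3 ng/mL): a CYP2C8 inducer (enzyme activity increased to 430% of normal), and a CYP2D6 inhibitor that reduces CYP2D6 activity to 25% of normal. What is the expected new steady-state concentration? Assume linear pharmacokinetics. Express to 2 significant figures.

24 ng/mL

CYP2C8: 0.34 × 4.3 = 1.462
CYP2D6: 0.42 × 0.25 = 0.105
Other: 0.24 (unchanged)
CL_new/CL_old = 1.462 + 0.105 + 0.24 = 1.807.
Dividing the baseline by the relative clearance: 43.3 / 1.807 = 24 ng/mL.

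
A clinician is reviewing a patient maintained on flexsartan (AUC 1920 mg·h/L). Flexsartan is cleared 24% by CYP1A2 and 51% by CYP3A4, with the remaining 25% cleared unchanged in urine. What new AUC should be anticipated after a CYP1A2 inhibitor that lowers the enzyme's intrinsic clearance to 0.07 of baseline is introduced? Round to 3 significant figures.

The CYP1A2 pathway (24% of clearance) drops to 0.07× activity: 0.24 × 0.07 = 0.0168.
CYP3A4 (51%) and the residual 25% are unaffected.
Relative clearance = 0.0168 + 0.51 + 0.25 = 0.7768.
New AUC = baseline ÷ relative clearance = 1920 / 0.7768 = 2.47 × 10³ mg·h/L.

2.47 × 10³ mg·h/L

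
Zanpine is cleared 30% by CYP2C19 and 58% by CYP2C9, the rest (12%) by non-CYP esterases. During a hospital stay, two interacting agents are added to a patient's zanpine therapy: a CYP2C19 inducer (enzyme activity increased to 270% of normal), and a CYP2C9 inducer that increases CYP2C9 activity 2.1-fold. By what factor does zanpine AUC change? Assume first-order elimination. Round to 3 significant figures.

The CYP2C19 pathway (30% of clearance) rises to 2.7× activity: 0.3 × 2.7 = 0.81.
The CYP2C9 pathway (58% of clearance) rises to 2.1× activity: 0.58 × 2.1 = 1.218.
Non-CYP routes (12%) are unchanged.
Relative clearance = 0.81 + 1.218 + 0.12 = 2.148.
AUC ∝ 1/CL: fold-change = 1 / 2.148 = 0.466.

0.466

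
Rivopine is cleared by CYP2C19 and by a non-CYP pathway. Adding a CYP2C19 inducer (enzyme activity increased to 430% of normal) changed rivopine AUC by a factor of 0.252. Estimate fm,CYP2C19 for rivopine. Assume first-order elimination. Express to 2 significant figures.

Call the CYP2C19 fraction fm. After the interaction, CL_new/CL_old = fm × 4.3 + (1 − fm).
AUC ratio = 1 / (new CL fraction), so new CL fraction = 1 / 0.252 = 3.968.
fm × 4.3 + 1 − fm = 3.968  ⇒  fm × (4.3 − 1) = 2.968  ⇒  fm = 0.90.

0.90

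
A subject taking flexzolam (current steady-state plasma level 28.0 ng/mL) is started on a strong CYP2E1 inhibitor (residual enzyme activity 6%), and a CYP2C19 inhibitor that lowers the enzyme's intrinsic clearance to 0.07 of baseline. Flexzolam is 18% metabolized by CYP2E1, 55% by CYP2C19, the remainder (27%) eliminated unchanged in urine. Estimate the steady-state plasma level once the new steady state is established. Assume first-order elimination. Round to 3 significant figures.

87.7 ng/mL

The CYP2E1 pathway (18% of clearance) drops to 0.06× activity: 0.18 × 0.06 = 0.0108.
The CYP2C19 pathway (55% of clearance) drops to 0.07× activity: 0.55 × 0.07 = 0.0385.
The remaining 27% of clearance is unaffected.
New clearance relative to baseline: 0.0108 + 0.0385 + 0.27 = 0.3193.
Dividing the baseline by the relative clearance: 28.0 / 0.3193 = 87.7 ng/mL.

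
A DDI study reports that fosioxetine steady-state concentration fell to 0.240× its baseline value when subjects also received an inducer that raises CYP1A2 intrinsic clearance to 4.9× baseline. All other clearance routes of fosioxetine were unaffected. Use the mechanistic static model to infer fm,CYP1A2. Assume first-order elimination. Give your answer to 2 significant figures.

0.81

Write x for the fraction cleared via CYP1A2. The observed steady-state concentration change means clearance rose to 1/0.240 = 4.167 of baseline.
Only the CYP1A2 route changed, so 4.167 = x·4.9 + (1 − x), giving x = 0.81.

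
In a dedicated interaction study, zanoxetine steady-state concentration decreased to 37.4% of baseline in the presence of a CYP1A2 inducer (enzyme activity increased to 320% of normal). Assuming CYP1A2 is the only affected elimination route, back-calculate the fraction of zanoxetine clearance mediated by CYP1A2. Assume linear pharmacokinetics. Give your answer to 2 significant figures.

Call the CYP1A2 fraction fm. After the interaction, CL_new/CL_old = fm × 3.2 + (1 − fm).
Steady-state concentration ratio = 1 / (new CL fraction), so new CL fraction = 1 / 0.374 = 2.674.
fm × 3.2 + 1 − fm = 2.674  ⇒  fm × (3.2 − 1) = 1.674  ⇒  fm = 0.76.

0.76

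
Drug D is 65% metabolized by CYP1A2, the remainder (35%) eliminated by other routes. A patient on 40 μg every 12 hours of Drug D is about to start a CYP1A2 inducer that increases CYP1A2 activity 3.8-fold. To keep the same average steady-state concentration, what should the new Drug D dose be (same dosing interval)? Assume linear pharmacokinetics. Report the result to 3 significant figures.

The CYP1A2 pathway (65% of clearance) increases to 3.8× activity: 0.65 × 3.8 = 2.47.
The remaining 35% of clearance is unaffected.
Relative clearance = 2.47 + 0.35 = 2.82.
To maintain the same steady-state level, dose must scale with clearance: new dose = 40 × 2.82 = 113 μg.

113 μg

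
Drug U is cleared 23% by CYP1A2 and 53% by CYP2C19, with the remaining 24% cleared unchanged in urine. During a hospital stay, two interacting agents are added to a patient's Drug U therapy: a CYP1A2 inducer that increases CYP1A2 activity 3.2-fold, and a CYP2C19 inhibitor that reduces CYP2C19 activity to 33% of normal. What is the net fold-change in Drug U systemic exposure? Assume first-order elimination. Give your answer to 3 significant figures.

0.869

The CYP1A2 pathway (23% of clearance) increases to 3.2× activity: 0.23 × 3.2 = 0.736.
The CYP2C19 pathway (53% of clearance) drops to 0.33× activity: 0.53 × 0.33 = 0.1749.
Non-CYP routes (24%) are unchanged.
New clearance relative to baseline: 0.736 + 0.1749 + 0.24 = 1.1509.
Net systemic exposure ratio = 1 / 1.1509 = 0.869.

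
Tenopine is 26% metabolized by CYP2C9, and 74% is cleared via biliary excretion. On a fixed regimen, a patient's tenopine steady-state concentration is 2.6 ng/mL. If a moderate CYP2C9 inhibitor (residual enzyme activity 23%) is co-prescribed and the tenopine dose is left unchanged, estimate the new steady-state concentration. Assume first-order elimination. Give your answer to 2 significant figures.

3.3 ng/mL

The CYP2C9 pathway (26% of clearance) drops to 0.23× activity: 0.26 × 0.23 = 0.0598.
Non-CYP routes (74%) are unchanged.
Relative clearance = 0.0598 + 0.74 = 0.7998.
New steady-state concentration = baseline ÷ relative clearance = 2.6 / 0.7998 = 3.3 ng/mL.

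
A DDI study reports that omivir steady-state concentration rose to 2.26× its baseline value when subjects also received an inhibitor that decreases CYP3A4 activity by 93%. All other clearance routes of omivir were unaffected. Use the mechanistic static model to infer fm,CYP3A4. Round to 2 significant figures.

0.60

Let x = fm,CYP3A4. Because steady-state concentration ∝ 1/CL, relative clearance fell to 1/2.26 = 0.4425.
Setting x·0.07 + (1 − x) = 0.4425 and solving: x = (0.4425 − 1)/(0.07 − 1) = 0.60.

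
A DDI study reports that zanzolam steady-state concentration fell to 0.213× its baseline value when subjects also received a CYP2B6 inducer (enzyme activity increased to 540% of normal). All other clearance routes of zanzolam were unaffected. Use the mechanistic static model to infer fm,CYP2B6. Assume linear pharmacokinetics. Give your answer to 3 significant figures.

CL'/CL = 1 / 0.213 = 4.695
5.4·fm + (1 − fm) = 4.695
fm = (4.695 − 1) / (5.4 − 1) = 0.840

0.840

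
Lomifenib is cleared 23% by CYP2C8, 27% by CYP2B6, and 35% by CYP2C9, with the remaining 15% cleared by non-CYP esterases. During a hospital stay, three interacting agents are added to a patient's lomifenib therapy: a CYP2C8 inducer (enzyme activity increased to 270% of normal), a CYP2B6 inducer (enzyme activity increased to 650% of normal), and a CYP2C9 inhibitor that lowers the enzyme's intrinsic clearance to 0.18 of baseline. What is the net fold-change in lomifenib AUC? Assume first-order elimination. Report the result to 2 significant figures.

0.39

CYP2C8: 0.23 × 2.7 = 0.621
CYP2B6: 0.27 × 6.5 = 1.755
CYP2C9: 0.35 × 0.18 = 0.063
Other: 0.15 (unchanged)
CL_new/CL_old = 0.621 + 1.755 + 0.063 + 0.15 = 2.589.
AUC ∝ 1/CL: fold-change = 1 / 2.589 = 0.39.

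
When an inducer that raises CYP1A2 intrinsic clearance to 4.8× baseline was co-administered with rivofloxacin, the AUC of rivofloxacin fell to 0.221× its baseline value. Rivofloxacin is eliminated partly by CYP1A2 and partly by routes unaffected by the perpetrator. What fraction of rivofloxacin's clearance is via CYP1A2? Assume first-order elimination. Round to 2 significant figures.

0.93

Write x for the fraction cleared via CYP1A2. The observed AUC change means clearance rose to 1/0.221 = 4.525 of baseline.
Only the CYP1A2 route changed, so 4.525 = x·4.8 + (1 − x), giving x = 0.93.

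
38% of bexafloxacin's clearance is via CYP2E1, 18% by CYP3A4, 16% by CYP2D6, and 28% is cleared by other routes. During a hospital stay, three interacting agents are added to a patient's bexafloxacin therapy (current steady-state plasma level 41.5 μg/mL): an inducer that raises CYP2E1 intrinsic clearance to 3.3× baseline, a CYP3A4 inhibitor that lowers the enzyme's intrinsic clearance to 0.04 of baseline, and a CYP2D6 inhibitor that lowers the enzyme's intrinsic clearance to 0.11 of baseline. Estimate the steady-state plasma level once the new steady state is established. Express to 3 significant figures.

CYP2E1: 0.38 × 3.3 = 1.254
CYP3A4: 0.18 × 0.04 = 0.0072
CYP2D6: 0.16 × 0.11 = 0.0176
Other: 0.28 (unchanged)
Relative clearance = 1.254 + 0.0072 + 0.0176 + 0.28 = 1.5588.
Steady-state plasma level ∝ 1/CL: new value = 41.5 / 1.5588 = 26.6 μg/mL.

26.6 μg/mL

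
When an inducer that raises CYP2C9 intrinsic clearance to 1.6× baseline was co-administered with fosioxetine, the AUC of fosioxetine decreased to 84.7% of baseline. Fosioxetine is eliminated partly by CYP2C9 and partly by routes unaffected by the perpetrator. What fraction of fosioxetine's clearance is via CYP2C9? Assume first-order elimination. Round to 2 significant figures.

0.30

CL'/CL = 1 / 0.847 = 1.181
1.6·fm + (1 − fm) = 1.181
fm = (1.181 − 1) / (1.6 − 1) = 0.30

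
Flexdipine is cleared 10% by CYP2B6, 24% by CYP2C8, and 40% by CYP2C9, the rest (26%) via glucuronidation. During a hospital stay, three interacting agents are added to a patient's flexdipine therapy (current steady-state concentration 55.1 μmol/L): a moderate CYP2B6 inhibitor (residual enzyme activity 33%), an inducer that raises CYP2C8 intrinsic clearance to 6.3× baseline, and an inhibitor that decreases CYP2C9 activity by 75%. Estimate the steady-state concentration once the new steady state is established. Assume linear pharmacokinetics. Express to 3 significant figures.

28.9 μmol/L

CYP2B6: 0.1 × 0.33 = 0.033
CYP2C8: 0.24 × 6.3 = 1.512
CYP2C9: 0.4 × 0.25 = 0.1
Other: 0.26 (unchanged)
New clearance relative to baseline: 0.033 + 1.512 + 0.1 + 0.26 = 1.905.
Dividing the baseline by the relative clearance: 55.1 / 1.905 = 28.9 μmol/L.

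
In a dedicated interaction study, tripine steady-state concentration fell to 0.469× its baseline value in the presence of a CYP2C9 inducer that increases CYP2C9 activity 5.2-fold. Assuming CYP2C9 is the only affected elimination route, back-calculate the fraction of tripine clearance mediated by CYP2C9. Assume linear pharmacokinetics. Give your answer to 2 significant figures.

CL'/CL = 1 / 0.469 = 2.132
5.2·fm + (1 − fm) = 2.132
fm = (2.132 − 1) / (5.2 − 1) = 0.27

0.27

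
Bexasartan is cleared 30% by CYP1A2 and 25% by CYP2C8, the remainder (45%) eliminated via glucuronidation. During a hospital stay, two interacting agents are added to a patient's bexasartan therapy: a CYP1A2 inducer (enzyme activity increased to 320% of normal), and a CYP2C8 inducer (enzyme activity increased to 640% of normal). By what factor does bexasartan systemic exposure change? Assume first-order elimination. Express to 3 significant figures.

The CYP1A2 pathway (30% of clearance) increases to 3.2× activity: 0.3 × 3.2 = 0.96.
The CYP2C8 pathway (25% of clearance) rises to 6.4× activity: 0.25 × 6.4 = 1.6.
The remaining 45% of clearance is unaffected.
New clearance relative to baseline: 0.96 + 1.6 + 0.45 = 3.01.
Systemic exposure ∝ 1/CL: fold-change = 1 / 3.01 = 0.332.

0.332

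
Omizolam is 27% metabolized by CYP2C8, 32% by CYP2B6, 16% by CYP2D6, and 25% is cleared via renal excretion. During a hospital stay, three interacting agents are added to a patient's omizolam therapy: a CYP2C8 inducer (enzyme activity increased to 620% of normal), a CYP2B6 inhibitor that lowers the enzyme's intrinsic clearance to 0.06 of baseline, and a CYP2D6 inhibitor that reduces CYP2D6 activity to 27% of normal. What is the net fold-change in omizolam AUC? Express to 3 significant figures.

The CYP2C8 pathway (27% of clearance) is boosted to 6.2× activity: 0.27 × 6.2 = 1.674.
The CYP2B6 pathway (32% of clearance) falls to 0.06× activity: 0.32 × 0.06 = 0.0192.
The CYP2D6 pathway (16% of clearance) falls to 0.27× activity: 0.16 × 0.27 = 0.0432.
Non-CYP routes (25%) are unchanged.
CL_new/CL_old = 1.674 + 0.0192 + 0.0432 + 0.25 = 1.9864.
AUC ∝ 1/CL: fold-change = 1 / 1.9864 = 0.503.

0.503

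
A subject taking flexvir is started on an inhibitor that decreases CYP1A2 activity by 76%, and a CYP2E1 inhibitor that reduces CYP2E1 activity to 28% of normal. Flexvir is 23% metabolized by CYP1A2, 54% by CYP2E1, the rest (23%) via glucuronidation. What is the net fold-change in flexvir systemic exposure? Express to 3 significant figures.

2.29

The CYP1A2 pathway (23% of clearance) is reduced to 0.24× activity: 0.23 × 0.24 = 0.0552.
The CYP2E1 pathway (54% of clearance) drops to 0.28× activity: 0.54 × 0.28 = 0.1512.
Non-CYP routes (23%) are unchanged.
Relative clearance = 0.0552 + 0.1512 + 0.23 = 0.4364.
Systemic exposure ∝ 1/CL: fold-change = 1 / 0.4364 = 2.29.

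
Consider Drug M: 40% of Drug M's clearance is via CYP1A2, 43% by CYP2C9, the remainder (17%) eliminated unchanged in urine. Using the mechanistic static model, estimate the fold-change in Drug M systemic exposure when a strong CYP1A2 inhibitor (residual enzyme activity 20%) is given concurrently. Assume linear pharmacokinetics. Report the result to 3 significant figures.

The CYP1A2 pathway (40% of clearance) falls to 0.2× activity: 0.4 × 0.2 = 0.08.
CYP2C9 (43%) and the residual 17% are unaffected.
New clearance relative to baseline: 0.08 + 0.43 + 0.17 = 0.68.
Systemic exposure ratio = CL_old/CL_new = 1 / 0.68 = 1.47.

1.47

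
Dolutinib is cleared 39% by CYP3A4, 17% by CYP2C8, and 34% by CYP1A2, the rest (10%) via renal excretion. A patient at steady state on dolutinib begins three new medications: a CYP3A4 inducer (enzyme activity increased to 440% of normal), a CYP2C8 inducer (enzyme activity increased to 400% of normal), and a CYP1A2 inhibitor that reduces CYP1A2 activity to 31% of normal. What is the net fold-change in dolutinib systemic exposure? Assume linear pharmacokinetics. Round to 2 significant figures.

CYP3A4: 0.39 × 4.4 = 1.716
CYP2C8: 0.17 × 4 = 0.68
CYP1A2: 0.34 × 0.31 = 0.1054
Other: 0.1 (unchanged)
Relative clearance = 1.716 + 0.68 + 0.1054 + 0.1 = 2.6014.
Systemic exposure ∝ 1/CL: fold-change = 1 / 2.6014 = 0.38.

0.38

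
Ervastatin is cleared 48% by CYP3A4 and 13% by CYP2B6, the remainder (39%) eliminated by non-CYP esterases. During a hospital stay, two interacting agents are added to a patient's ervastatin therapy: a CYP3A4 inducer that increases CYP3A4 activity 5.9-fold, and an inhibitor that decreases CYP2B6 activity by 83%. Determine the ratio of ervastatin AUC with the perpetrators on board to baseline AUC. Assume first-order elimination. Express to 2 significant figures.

The CYP3A4 pathway (48% of clearance) increases to 5.9× activity: 0.48 × 5.9 = 2.832.
The CYP2B6 pathway (13% of clearance) falls to 0.17× activity: 0.13 × 0.17 = 0.0221.
The remaining 39% of clearance is unaffected.
CL_new/CL_old = 2.832 + 0.0221 + 0.39 = 3.2441.
Because AUC varies inversely with clearance, the combined effect is 1 / 3.2441 = 0.31.

0.31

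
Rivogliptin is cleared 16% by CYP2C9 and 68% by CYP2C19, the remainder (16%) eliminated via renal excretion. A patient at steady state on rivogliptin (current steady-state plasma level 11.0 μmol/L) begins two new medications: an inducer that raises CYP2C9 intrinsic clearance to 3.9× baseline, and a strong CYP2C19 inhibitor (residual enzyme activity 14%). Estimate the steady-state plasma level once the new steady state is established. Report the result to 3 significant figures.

The CYP2C9 pathway (16% of clearance) increases to 3.9× activity: 0.16 × 3.9 = 0.624.
The CYP2C19 pathway (68% of clearance) drops to 0.14× activity: 0.68 × 0.14 = 0.0952.
Non-CYP routes (16%) are unchanged.
CL_new/CL_old = 0.624 + 0.0952 + 0.16 = 0.8792.
Steady-state plasma level ∝ 1/CL: new value = 11.0 / 0.8792 = 12.5 μmol/L.

12.5 μmol/L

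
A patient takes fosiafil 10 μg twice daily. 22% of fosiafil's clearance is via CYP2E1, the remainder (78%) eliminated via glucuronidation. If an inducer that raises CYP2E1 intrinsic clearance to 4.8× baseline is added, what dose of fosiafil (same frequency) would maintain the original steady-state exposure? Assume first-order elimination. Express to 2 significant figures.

18 μg

CYP2E1: 0.22 × 4.8 = 1.056
Other: 0.78 (unchanged)
CL_new/CL_old = 1.056 + 0.78 = 1.836.
To maintain the same steady-state level, dose must scale with clearance: new dose = 10 × 1.836 = 18 μg.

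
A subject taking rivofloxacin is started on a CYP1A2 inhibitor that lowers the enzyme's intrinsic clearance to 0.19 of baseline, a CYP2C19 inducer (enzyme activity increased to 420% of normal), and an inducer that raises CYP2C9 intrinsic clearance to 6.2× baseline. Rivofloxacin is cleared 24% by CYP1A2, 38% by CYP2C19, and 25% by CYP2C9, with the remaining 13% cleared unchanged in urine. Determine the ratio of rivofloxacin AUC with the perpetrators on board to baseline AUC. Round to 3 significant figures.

The CYP1A2 pathway (24% of clearance) is reduced to 0.19× activity: 0.24 × 0.19 = 0.0456.
The CYP2C19 pathway (38% of clearance) is boosted to 4.2× activity: 0.38 × 4.2 = 1.596.
The CYP2C9 pathway (25% of clearance) increases to 6.2× activity: 0.25 × 6.2 = 1.55.
Non-CYP routes (13%) are unchanged.
CL_new/CL_old = 0.0456 + 1.596 + 1.55 + 0.13 = 3.3216.
AUC ∝ 1/CL: fold-change = 1 / 3.3216 = 0.301.

0.301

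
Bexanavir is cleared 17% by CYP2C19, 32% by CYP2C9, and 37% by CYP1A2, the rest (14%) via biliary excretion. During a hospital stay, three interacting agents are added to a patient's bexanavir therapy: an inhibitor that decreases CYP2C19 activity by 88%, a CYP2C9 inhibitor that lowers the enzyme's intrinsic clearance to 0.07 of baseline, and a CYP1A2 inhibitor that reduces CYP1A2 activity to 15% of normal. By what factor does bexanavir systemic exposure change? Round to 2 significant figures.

CYP2C19: 0.17 × 0.12 = 0.0204
CYP2C9: 0.32 × 0.07 = 0.0224
CYP1A2: 0.37 × 0.15 = 0.0555
Other: 0.14 (unchanged)
Relative clearance = 0.0204 + 0.0224 + 0.0555 + 0.14 = 0.2383.
Net systemic exposure ratio = 1 / 0.2383 = 4.2.

4.2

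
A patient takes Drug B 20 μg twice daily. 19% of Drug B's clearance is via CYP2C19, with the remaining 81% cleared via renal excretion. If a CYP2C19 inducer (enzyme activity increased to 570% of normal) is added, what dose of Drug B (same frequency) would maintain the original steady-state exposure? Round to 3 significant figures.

37.9 μg

The CYP2C19 pathway (19% of clearance) increases to 5.7× activity: 0.19 × 5.7 = 1.083.
The remaining 81% of clearance is unaffected.
Relative clearance = 1.083 + 0.81 = 1.893.
Exposure is unchanged when dose changes in proportion to clearance. New dose = 20 μg × 1.893 = 37.9 μg.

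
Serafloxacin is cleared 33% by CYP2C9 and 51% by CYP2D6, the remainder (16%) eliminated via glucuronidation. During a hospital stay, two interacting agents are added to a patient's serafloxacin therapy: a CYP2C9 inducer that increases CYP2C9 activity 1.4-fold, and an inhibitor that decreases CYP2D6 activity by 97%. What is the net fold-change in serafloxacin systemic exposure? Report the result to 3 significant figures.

CYP2C9: 0.33 × 1.4 = 0.462
CYP2D6: 0.51 × 0.03 = 0.0153
Other: 0.16 (unchanged)
New clearance relative to baseline: 0.462 + 0.0153 + 0.16 = 0.6373.
Net systemic exposure ratio = 1 / 0.6373 = 1.57.

1.57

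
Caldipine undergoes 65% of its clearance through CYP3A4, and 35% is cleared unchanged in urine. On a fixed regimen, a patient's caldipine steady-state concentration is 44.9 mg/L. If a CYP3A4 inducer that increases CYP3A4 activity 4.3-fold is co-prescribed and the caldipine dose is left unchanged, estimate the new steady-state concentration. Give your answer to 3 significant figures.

The CYP3A4 pathway (65% of clearance) rises to 4.3× activity: 0.65 × 4.3 = 2.795.
The remaining 35% of clearance is unaffected.
CL_new/CL_old = 2.795 + 0.35 = 3.145.
Steady-state concentration ∝ 1/CL, so new value = 44.9 / 3.145 = 14.3 mg/L.

14.3 mg/L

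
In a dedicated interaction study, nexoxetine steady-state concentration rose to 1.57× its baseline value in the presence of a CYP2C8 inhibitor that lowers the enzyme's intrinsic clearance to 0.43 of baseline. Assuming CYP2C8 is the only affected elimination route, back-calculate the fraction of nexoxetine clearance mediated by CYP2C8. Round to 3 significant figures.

0.637

Call the CYP2C8 fraction fm. After the interaction, CL_new/CL_old = fm × 0.43 + (1 − fm).
Steady-state concentration ratio = 1 / (new CL fraction), so new CL fraction = 1 / 1.57 = 0.6369.
fm × 0.43 + 1 − fm = 0.6369  ⇒  fm × (0.43 − 1) = −0.3631  ⇒  fm = 0.637.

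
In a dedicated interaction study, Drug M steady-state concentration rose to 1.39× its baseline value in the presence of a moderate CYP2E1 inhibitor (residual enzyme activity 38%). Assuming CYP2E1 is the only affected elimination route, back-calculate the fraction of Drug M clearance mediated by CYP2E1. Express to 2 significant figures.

0.45

CL'/CL = 1 / 1.39 = 0.7194
0.38·fm + (1 − fm) = 0.7194
fm = (0.7194 − 1) / (0.38 − 1) = 0.45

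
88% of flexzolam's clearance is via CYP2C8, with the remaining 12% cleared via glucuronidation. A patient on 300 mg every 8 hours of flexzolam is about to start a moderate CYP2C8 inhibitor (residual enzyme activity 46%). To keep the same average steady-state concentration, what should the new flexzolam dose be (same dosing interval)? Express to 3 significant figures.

The CYP2C8 pathway (88% of clearance) is reduced to 0.46× activity: 0.88 × 0.46 = 0.4048.
Non-CYP routes (12%) are unchanged.
CL_new/CL_old = 0.4048 + 0.12 = 0.5248.
Exposure is unchanged when dose changes in proportion to clearance. New dose = 300 mg × 0.5248 = 157 mg.

157 mg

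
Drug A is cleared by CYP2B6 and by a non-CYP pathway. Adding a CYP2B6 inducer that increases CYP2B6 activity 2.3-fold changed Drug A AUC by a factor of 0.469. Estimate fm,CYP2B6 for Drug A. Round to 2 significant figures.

0.87

Let x = fm,CYP2B6. Because AUC ∝ 1/CL, relative clearance rose to 1/0.469 = 2.132.
Only the CYP2B6 route changed, so 2.132 = x·2.3 + (1 − x), giving x = 0.87.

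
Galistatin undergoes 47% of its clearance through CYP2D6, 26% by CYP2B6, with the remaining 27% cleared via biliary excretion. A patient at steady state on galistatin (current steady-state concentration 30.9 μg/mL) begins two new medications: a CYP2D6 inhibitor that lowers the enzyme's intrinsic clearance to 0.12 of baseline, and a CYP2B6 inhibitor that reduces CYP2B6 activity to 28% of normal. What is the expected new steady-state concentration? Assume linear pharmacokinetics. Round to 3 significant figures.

77.4 μg/mL

The CYP2D6 pathway (47% of clearance) drops to 0.12× activity: 0.47 × 0.12 = 0.0564.
The CYP2B6 pathway (26% of clearance) falls to 0.28× activity: 0.26 × 0.28 = 0.0728.
Non-CYP routes (27%) are unchanged.
Relative clearance = 0.0564 + 0.0728 + 0.27 = 0.3992.
Steady-state concentration ∝ 1/CL: new value = 30.9 / 0.3992 = 77.4 μg/mL.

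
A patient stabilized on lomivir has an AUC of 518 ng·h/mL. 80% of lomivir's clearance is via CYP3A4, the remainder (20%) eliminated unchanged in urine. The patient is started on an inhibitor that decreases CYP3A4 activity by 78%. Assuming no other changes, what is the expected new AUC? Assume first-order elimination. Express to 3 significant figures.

The CYP3A4 pathway (80% of clearance) is reduced to 0.22× activity: 0.8 × 0.22 = 0.176.
Non-CYP routes (20%) are unchanged.
CL_new/CL_old = 0.176 + 0.2 = 0.376.
New AUC = baseline ÷ relative clearance = 518 / 0.376 = 1.38 × 10³ ng·h/mL.

1.38 × 10³ ng·h/mL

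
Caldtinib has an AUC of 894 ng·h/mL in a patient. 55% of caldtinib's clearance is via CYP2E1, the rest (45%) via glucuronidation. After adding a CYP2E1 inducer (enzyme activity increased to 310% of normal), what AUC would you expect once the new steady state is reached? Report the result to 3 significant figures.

415 ng·h/mL

CYP2E1: 0.55 × 3.1 = 1.705
Other: 0.45 (unchanged)
CL_new/CL_old = 1.705 + 0.45 = 2.155.
With dosing unchanged, AUC scales as 1/CL: 894 / 2.155 = 415 ng·h/mL.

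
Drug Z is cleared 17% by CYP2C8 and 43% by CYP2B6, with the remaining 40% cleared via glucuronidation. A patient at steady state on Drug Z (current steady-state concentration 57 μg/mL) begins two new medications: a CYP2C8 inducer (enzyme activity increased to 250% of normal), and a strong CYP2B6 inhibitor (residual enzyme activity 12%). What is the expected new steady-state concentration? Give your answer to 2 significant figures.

65 μg/mL

The CYP2C8 pathway (17% of clearance) is boosted to 2.5× activity: 0.17 × 2.5 = 0.425.
The CYP2B6 pathway (43% of clearance) is reduced to 0.12× activity: 0.43 × 0.12 = 0.0516.
The remaining 40% of clearance is unaffected.
CL_new/CL_old = 0.425 + 0.0516 + 0.4 = 0.8766.
Dividing the baseline by the relative clearance: 57 / 0.8766 = 65 μg/mL.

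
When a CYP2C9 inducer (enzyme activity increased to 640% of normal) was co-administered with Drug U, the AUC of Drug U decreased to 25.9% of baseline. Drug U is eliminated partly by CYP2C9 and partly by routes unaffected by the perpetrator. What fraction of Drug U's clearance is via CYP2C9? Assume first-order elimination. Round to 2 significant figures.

Write x for the fraction cleared via CYP2C9. The observed AUC change means clearance rose to 1/0.259 = 3.861 of baseline.
Setting x·6.4 + (1 − x) = 3.861 and solving: x = (3.861 − 1)/(6.4 − 1) = 0.53.

0.53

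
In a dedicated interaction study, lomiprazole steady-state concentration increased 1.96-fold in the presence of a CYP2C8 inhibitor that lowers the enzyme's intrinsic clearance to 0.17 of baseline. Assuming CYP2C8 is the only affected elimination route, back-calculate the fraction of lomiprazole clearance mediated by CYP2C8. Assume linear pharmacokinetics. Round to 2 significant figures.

CL'/CL = 1 / 1.96 = 0.5102
0.17·fm + (1 − fm) = 0.5102
fm = (0.5102 − 1) / (0.17 − 1) = 0.59

0.59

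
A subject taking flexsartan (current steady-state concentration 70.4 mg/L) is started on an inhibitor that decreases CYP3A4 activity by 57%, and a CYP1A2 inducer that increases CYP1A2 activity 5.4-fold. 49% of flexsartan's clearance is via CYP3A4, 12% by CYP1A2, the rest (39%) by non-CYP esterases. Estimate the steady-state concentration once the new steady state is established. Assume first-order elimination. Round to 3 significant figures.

56.4 mg/L

The CYP3A4 pathway (49% of clearance) drops to 0.43× activity: 0.49 × 0.43 = 0.2107.
The CYP1A2 pathway (12% of clearance) rises to 5.4× activity: 0.12 × 5.4 = 0.648.
The remaining 39% of clearance is unaffected.
New clearance relative to baseline: 0.2107 + 0.648 + 0.39 = 1.2487.
New steady-state concentration = 70.4 / 1.2487 = 56.4 mg/L (concentration scales inversely with clearance).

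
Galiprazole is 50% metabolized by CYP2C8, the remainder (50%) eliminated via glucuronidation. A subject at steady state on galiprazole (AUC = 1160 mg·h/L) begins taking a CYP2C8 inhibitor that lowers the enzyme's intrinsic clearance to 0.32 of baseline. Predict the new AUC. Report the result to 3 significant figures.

The CYP2C8 pathway (50% of clearance) falls to 0.32× activity: 0.5 × 0.32 = 0.16.
Non-CYP routes (50%) are unchanged.
New clearance relative to baseline: 0.16 + 0.5 = 0.66.
With dosing unchanged, AUC scales as 1/CL: 1160 / 0.66 = 1.76 × 10³ mg·h/L.

1.76 × 10³ mg·h/L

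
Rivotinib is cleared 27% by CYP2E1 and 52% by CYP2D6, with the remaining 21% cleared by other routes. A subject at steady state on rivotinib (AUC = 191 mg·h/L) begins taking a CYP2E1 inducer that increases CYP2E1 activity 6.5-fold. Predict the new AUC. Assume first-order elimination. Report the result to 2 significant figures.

CYP2E1: 0.27 × 6.5 = 1.755
CYP2D6: 0.52 (unchanged)
Other: 0.21 (unchanged)
Relative clearance = 1.755 + 0.52 + 0.21 = 2.485.
AUC ∝ 1/CL, so new value = 191 / 2.485 = 77 mg·h/L.

77 mg·h/L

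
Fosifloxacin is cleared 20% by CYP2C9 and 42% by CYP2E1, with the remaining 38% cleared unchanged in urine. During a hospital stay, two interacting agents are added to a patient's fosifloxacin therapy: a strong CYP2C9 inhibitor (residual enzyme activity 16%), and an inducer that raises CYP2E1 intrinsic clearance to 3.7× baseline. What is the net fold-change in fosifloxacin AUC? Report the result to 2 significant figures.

0.51

CYP2C9: 0.2 × 0.16 = 0.032
CYP2E1: 0.42 × 3.7 = 1.554
Other: 0.38 (unchanged)
New clearance relative to baseline: 0.032 + 1.554 + 0.38 = 1.966.
Because AUC varies inversely with clearance, the combined effect is 1 / 1.966 = 0.51.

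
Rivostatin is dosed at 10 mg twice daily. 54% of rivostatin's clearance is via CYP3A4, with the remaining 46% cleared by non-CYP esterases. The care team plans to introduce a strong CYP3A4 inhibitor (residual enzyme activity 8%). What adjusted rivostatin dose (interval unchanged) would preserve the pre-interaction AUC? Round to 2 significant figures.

5.0 mg

CYP3A4: 0.54 × 0.08 = 0.0432
Other: 0.46 (unchanged)
Relative clearance = 0.0432 + 0.46 = 0.5032.
To maintain the same steady-state level, dose must scale with clearance: new dose = 10 × 0.5032 = 5.0 mg.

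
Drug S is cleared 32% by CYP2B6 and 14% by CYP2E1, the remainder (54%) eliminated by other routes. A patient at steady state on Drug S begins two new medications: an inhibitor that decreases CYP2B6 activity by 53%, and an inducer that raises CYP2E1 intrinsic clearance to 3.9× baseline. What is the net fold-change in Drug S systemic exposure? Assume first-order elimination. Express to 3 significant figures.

CYP2B6: 0.32 × 0.47 = 0.1504
CYP2E1: 0.14 × 3.9 = 0.546
Other: 0.54 (unchanged)
CL_new/CL_old = 0.1504 + 0.546 + 0.54 = 1.2364.
Because systemic exposure varies inversely with clearance, the combined effect is 1 / 1.2364 = 0.809.

0.809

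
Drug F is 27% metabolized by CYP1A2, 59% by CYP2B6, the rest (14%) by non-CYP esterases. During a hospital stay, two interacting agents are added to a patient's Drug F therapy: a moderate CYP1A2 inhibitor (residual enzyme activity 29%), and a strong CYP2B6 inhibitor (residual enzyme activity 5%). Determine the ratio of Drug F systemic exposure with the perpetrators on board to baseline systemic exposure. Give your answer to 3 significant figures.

The CYP1A2 pathway (27% of clearance) is reduced to 0.29× activity: 0.27 × 0.29 = 0.0783.
The CYP2B6 pathway (59% of clearance) drops to 0.05× activity: 0.59 × 0.05 = 0.0295.
Non-CYP routes (14%) are unchanged.
CL_new/CL_old = 0.0783 + 0.0295 + 0.14 = 0.2478.
Because systemic exposure varies inversely with clearance, the combined effect is 1 / 0.2478 = 4.04.

4.04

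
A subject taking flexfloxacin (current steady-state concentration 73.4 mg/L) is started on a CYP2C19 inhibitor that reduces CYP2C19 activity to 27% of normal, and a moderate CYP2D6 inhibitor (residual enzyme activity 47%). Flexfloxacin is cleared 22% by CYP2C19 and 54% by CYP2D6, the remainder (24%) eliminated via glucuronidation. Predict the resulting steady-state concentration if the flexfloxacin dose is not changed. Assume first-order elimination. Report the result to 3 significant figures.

The CYP2C19 pathway (22% of clearance) falls to 0.27× activity: 0.22 × 0.27 = 0.0594.
The CYP2D6 pathway (54% of clearance) is reduced to 0.47× activity: 0.54 × 0.47 = 0.2538.
The remaining 24% of clearance is unaffected.
Relative clearance = 0.0594 + 0.2538 + 0.24 = 0.5532.
Steady-state concentration ∝ 1/CL: new value = 73.4 / 0.5532 = 133 mg/L.

133 mg/L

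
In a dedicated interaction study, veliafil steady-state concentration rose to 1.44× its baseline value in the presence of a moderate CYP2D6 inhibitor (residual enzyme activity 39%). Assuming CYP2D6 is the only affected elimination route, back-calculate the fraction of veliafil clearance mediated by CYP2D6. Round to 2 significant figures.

0.50

Let fm be the CYP2D6 fraction. New clearance relative to baseline = fm × 0.39 + (1 − fm).
Steady-state concentration ratio = 1 / (new CL fraction), so new CL fraction = 1 / 1.44 = 0.6944.
fm × 0.39 + 1 − fm = 0.6944  ⇒  fm × (0.39 − 1) = −0.3056  ⇒  fm = 0.50.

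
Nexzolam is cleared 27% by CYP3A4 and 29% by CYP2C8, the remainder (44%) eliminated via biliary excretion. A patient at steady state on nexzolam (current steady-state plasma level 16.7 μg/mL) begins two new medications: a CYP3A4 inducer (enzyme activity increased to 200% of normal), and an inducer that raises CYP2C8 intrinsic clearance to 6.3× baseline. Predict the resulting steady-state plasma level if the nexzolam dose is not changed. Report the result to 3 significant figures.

The CYP3A4 pathway (27% of clearance) is boosted to 2× activity: 0.27 × 2 = 0.54.
The CYP2C8 pathway (29% of clearance) is boosted to 6.3× activity: 0.29 × 6.3 = 1.827.
The remaining 44% of clearance is unaffected.
Relative clearance = 0.54 + 1.827 + 0.44 = 2.807.
Dividing the baseline by the relative clearance: 16.7 / 2.807 = 5.95 μg/mL.

5.95 μg/mL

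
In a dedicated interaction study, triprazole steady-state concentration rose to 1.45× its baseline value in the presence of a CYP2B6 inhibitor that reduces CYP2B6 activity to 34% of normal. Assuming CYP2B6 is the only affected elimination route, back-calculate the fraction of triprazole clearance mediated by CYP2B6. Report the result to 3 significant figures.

0.470

Let fm be the CYP2B6 fraction. New clearance relative to baseline = fm × 0.34 + (1 − fm).
Steady-state concentration ratio = 1 / (new CL fraction), so new CL fraction = 1 / 1.45 = 0.6897.
fm × 0.34 + 1 − fm = 0.6897  ⇒  fm × (0.34 − 1) = −0.3103  ⇒  fm = 0.470.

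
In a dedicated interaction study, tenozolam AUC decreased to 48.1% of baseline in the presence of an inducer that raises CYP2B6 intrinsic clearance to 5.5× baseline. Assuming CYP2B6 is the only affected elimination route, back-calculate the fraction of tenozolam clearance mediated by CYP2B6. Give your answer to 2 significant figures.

Let fm be the CYP2B6 fraction. New clearance relative to baseline = fm × 5.5 + (1 − fm).
AUC ratio = 1 / (new CL fraction), so new CL fraction = 1 / 0.481 = 2.079.
fm × 5.5 + 1 − fm = 2.079  ⇒  fm × (5.5 − 1) = 1.079  ⇒  fm = 0.24.

0.24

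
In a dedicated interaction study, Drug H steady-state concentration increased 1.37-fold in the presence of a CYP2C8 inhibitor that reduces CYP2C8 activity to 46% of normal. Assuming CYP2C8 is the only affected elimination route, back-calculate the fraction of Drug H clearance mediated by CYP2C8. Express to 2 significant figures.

CL'/CL = 1 / 1.37 = 0.7299
0.46·fm + (1 − fm) = 0.7299
fm = (0.7299 − 1) / (0.46 − 1) = 0.50

0.50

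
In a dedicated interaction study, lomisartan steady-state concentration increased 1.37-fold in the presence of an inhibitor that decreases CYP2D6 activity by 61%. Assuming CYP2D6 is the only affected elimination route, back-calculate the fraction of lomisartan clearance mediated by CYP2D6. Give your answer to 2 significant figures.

0.44

CL'/CL = 1 / 1.37 = 0.7299
0.39·fm + (1 − fm) = 0.7299
fm = (0.7299 − 1) / (0.39 − 1) = 0.44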